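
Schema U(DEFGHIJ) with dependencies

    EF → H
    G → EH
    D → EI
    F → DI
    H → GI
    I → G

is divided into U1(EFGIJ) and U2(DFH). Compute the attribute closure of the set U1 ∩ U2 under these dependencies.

U1 ∩ U2 = {F}.
F → DI applies, adding DI
I → G applies, adding G
G → EH applies, adding EH
Closure: {DEFGHI}.

DEFGHI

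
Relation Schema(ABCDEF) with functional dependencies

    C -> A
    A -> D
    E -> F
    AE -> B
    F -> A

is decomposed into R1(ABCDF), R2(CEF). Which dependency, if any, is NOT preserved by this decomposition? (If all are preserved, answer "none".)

AE -> B

Check AE → B: no single fragment contains all of {ABE}, and the restricted closure of {AE} across the fragments never reaches {B}.
C → A is preserved.
A → D is preserved.
E → F is preserved.
F → A is preserved.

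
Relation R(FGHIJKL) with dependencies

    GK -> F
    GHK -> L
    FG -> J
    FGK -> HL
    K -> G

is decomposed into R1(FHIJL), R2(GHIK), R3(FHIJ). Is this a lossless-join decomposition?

No

Chase test. Columns are FGHIJKL; row i has aⱼ where attribute j ∈ Ri, else bᵢⱼ.
Initial tableau (one row per fragment):
  row 1: a1 b12 a3 a4 a5 b16 a7
  row 2: b21 a2 a3 a4 b25 a6 b27
  row 3: a1 b32 a3 a4 a5 b36 b37
No row becomes fully distinguished — the join is lossy.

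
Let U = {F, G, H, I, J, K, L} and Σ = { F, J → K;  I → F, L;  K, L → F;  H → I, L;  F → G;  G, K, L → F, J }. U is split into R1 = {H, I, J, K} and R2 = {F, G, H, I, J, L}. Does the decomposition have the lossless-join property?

Common attributes: R1 ∩ R2 = {H, I, J}.
Closure of {H, I, J}: I → F, L applies, adding F, L; F → G applies, adding G; F, J → K applies, adding K. So (H, I, J)⁺ = {F, G, H, I, J, K, L}.
This closure contains every attribute of R1, so R1 ∩ R2 → R1. The join is lossless.

Yes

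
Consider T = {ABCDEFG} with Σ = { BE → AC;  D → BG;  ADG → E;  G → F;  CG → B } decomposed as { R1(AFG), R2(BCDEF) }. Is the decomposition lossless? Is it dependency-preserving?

Lossless test: (F)⁺ = {F}, which is a superkey of neither fragment — lossy.
Dependency preservation: the restricted closure of {BE} across the fragments never reaches {AC}, so BE → AC cannot be enforced without a join — not preserved.

lossy and not dependency-preserving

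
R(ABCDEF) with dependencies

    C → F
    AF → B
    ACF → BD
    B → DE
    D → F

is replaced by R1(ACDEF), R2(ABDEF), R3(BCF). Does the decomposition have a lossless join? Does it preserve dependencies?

Lossless test (chase): Rows 1 and 2 agree on AF; apply AF→B and equate their B entries. Rows 1 and 3 agree on B; apply B→DE and equate their DE entries. Row 1 is now all distinguished symbols — the join is lossless.
Dependency preservation: ACF → BD is not contained in any single fragment, but the restricted closure of its left-hand side across the fragments still reaches the right-hand side; the remaining FDs each lie inside some fragment. All dependencies are preserved.

lossless and dependency-preserving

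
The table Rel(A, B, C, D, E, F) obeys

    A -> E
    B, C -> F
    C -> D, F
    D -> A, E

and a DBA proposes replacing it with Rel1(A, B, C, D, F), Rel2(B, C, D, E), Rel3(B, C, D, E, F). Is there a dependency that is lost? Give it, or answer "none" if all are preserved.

Check A → E: no single fragment contains all of {A, E}, and the restricted closure of {A} across the fragments never reaches {E}.
B, C → F is preserved.
C → D, F is preserved.
D → A, E is preserved.

A -> E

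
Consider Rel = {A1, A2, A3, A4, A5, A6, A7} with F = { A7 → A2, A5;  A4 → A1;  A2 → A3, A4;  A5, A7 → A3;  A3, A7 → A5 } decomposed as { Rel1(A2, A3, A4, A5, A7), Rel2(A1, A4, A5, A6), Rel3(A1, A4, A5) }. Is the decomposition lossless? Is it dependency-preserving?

lossy but dependency-preserving

Lossless test (chase): Rows 1 and 2 agree on A4; apply A4→A1 and equate their A1 entries. No row becomes fully distinguished — the join is lossy.
Dependency preservation: every FD's attributes lie within a single fragment, so each can be enforced locally — preserved.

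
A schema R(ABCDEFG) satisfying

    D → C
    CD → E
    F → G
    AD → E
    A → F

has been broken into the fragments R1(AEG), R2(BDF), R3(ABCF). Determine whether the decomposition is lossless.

Chase test. Columns are ABCDEFG; row i has aⱼ where attribute j ∈ Ri, else bᵢⱼ.
Initial tableau (one row per fragment):
  row 1: a1 b12 b13 b14 a5 b16 a7
  row 2: b21 a2 b23 a4 b25 a6 b27
  row 3: a1 a2 a3 b34 b35 a6 b37
Rows 2 and 3 agree on F; apply F→G and equate their G entries.
Rows 1 and 3 agree on A; apply A→F and equate their F entries.
Rows 1 and 2 agree on F; apply F→G and equate their G entries.
No row becomes fully distinguished — the join is lossy.

No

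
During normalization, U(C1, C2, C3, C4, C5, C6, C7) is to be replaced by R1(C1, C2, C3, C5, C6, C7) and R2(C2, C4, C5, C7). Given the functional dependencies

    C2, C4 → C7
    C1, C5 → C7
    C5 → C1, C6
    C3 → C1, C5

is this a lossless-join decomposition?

No

Common attributes: R1 ∩ R2 = {C2, C5, C7}.
Closure of {C2, C5, C7}: C5 → C1, C6 applies, adding C1, C6. So (C2, C5, C7)⁺ = {C1, C2, C5, C6, C7}.
The closure contains neither all of R1 = {C1, C2, C3, C5, C6, C7} nor all of R2 = {C2, C4, C5, C7}, so the common attributes are not a superkey of either fragment. The join is lossy.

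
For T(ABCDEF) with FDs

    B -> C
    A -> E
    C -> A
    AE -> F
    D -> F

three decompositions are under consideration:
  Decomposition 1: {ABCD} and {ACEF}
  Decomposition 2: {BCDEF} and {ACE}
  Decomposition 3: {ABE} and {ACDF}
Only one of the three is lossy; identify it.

Decomposition 1: common = {AC}, closure = {ACEF} → lossless.
Decomposition 2: common = {CE}, closure = {ACEF} → lossless.
Decomposition 3: common = {A}, closure = {AEF} → lossy.

Decomposition 3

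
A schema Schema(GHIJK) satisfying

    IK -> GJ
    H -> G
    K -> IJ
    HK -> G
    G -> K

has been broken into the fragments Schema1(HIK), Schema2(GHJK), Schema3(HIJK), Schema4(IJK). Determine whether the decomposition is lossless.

Chase test. Columns are GHIJK; row i has aⱼ where attribute j ∈ Schemai, else bᵢⱼ.
Initial tableau (one row per fragment):
  row 1: b11 a2 a3 b14 a5
  row 2: a1 a2 b23 a4 a5
  row 3: b31 a2 a3 a4 a5
  row 4: b41 b42 a3 a4 a5
Rows 1 and 3 agree on IK; apply IK→GJ and equate their GJ entries.
Rows 1 and 4 agree on IK; apply IK→GJ and equate their GJ entries.
Rows 1 and 2 agree on H; apply H→G and equate their G entries.
Rows 1 and 2 agree on K; apply K→IJ and equate their IJ entries.
Row 1 is now all distinguished symbols — the join is lossless.

Yes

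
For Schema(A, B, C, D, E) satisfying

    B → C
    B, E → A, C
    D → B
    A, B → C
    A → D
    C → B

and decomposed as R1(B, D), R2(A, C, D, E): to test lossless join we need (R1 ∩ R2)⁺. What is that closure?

B, C, D

R1 ∩ R2 = {D}.
D → B applies, adding B
B → C applies, adding C
Closure: {B, C, D}.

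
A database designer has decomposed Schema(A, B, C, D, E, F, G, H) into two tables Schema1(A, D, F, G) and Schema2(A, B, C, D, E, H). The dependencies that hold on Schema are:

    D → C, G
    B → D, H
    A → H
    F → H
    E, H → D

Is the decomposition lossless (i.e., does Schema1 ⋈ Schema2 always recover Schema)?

Common attributes: Schema1 ∩ Schema2 = {A, D}.
Closure of {A, D}: D → C, G applies, adding C, G; A → H applies, adding H. So (A, D)⁺ = {A, C, D, G, H}.
The closure contains neither all of Schema1 = {A, D, F, G} nor all of Schema2 = {A, B, C, D, E, H}, so the common attributes are not a superkey of either fragment. The join is lossy.

No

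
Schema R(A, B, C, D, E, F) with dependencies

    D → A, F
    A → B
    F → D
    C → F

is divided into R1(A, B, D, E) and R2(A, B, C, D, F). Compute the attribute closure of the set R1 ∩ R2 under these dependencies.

R1 ∩ R2 = {A, B, D}.
D → A, F applies, adding F
Closure: {A, B, D, F}.

A, B, D, F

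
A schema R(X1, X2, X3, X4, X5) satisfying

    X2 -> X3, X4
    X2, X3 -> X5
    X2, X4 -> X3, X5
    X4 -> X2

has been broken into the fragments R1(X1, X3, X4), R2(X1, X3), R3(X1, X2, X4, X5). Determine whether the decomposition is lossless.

Chase test. Columns are X1, X2, X3, X4, X5; row i has aⱼ where attribute j ∈ Ri, else bᵢⱼ.
Initial tableau (one row per fragment):
  row 1: a1 b12 a3 a4 b15
  row 2: a1 b22 a3 b24 b25
  row 3: a1 a2 b33 a4 a5
Rows 1 and 3 agree on X4; apply X4→X2 and equate their X2 entries.
Rows 1 and 3 agree on X2; apply X2→X3, X4 and equate their X3, X4 entries.
Rows 1 and 3 agree on X2, X3; apply X2, X3→X5 and equate their X5 entries.
Row 1 is now all distinguished symbols — the join is lossless.

Yes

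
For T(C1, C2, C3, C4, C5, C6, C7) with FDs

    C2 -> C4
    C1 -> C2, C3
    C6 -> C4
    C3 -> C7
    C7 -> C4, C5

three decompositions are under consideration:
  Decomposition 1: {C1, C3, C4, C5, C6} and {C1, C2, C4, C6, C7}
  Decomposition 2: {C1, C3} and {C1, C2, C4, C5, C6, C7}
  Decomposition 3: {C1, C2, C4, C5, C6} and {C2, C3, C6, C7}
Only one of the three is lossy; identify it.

Decomposition 3

Decomposition 1: common = {C1, C4, C6}, closure = {C1, C2, C3, C4, C5, C6, C7} → lossless.
Decomposition 2: common = {C1}, closure = {C1, C2, C3, C4, C5, C7} → lossless.
Decomposition 3: common = {C2, C6}, closure = {C2, C4, C6} → lossy.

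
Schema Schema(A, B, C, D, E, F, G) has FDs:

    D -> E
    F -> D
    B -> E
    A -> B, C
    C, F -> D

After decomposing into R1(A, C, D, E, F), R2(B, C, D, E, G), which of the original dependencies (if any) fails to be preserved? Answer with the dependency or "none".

Check A → B, C: no single fragment contains all of {A, B, C}, and the restricted closure of {A} across the fragments never reaches {B, C}.
D → E is preserved.
F → D is preserved.
B → E is preserved.
C, F → D is preserved.

A -> B, C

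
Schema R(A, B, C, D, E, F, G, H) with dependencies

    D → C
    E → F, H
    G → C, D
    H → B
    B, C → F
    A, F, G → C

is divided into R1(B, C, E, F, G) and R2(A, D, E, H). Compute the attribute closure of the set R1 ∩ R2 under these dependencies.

B, E, F, H

R1 ∩ R2 = {E}.
E → F, H applies, adding F, H
H → B applies, adding B
Closure: {B, E, F, H}.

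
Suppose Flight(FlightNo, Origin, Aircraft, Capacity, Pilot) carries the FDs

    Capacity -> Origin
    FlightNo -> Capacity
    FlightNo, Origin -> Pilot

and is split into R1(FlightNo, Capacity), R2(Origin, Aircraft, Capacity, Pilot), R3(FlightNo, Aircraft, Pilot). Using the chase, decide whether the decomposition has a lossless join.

Yes

Chase test. Columns are FlightNo, Origin, Aircraft, Capacity, Pilot; row i has aⱼ where attribute j ∈ Ri, else bᵢⱼ.
Initial tableau (one row per fragment):
  row 1: a1 b12 b13 a4 b15
  row 2: b21 a2 a3 a4 a5
  row 3: a1 b32 a3 b34 a5
Rows 1 and 2 agree on Capacity; apply Capacity→Origin and equate their Origin entries.
Rows 1 and 3 agree on FlightNo; apply FlightNo→Capacity and equate their Capacity entries.
Rows 1 and 3 agree on Capacity; apply Capacity→Origin and equate their Origin entries.
Rows 1 and 3 agree on FlightNo, Origin; apply FlightNo, Origin→Pilot and equate their Pilot entries.
Row 3 is now all distinguished symbols — the join is lossless.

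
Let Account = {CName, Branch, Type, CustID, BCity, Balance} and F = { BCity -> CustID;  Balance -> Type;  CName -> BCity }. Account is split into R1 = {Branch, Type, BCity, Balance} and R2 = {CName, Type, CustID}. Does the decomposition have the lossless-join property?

No

Common attributes: R1 ∩ R2 = {Type}.
No dependency enlarges {Type}, so (Type)⁺ = {Type}.
The closure contains neither all of R1 = {Branch, Type, BCity, Balance} nor all of R2 = {CName, Type, CustID}, so the common attributes are not a superkey of either fragment. The join is lossy.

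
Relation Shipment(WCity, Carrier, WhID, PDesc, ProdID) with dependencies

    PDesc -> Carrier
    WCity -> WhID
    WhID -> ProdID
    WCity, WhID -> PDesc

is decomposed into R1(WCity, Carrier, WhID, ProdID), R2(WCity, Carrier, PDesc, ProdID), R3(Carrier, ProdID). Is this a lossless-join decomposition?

Chase test. Columns are WCity, Carrier, WhID, PDesc, ProdID; row i has aⱼ where attribute j ∈ Ri, else bᵢⱼ.
Initial tableau (one row per fragment):
  row 1: a1 a2 a3 b14 a5
  row 2: a1 a2 b23 a4 a5
  row 3: b31 a2 b33 b34 a5
Rows 1 and 2 agree on WCity; apply WCity→WhID and equate their WhID entries.
Rows 1 and 2 agree on WCity, WhID; apply WCity, WhID→PDesc and equate their PDesc entries.
Row 1 is now all distinguished symbols — the join is lossless.

Yes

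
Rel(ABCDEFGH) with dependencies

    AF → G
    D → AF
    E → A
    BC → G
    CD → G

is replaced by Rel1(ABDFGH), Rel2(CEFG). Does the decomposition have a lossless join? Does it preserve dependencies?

lossy and not dependency-preserving

Lossless test: (FG)⁺ = {FG}, which is a superkey of neither fragment — lossy.
Dependency preservation: the restricted closure of {E} across the fragments never reaches {A}, so E → A cannot be enforced without a join — not preserved.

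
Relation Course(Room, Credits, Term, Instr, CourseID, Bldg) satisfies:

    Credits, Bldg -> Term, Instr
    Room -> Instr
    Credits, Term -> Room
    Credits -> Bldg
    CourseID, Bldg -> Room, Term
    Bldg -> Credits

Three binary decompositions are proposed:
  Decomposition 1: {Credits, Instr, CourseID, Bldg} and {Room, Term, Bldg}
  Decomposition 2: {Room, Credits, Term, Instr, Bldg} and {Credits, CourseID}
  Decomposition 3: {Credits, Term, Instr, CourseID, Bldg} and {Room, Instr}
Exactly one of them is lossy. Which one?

Decomposition 3

Decomposition 1: common = {Bldg}, closure = {Room, Credits, Term, Instr, Bldg} → lossless.
Decomposition 2: common = {Credits}, closure = {Room, Credits, Term, Instr, Bldg} → lossless.
Decomposition 3: common = {Instr}, closure = {Instr} → lossy.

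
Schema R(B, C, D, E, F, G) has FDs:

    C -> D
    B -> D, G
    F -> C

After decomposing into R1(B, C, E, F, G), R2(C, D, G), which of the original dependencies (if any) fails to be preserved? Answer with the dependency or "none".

Check B → D, G: no single fragment contains all of {B, D, G}, and the restricted closure of {B} across the fragments never reaches {D, G}.
C → D is preserved.
F → C is preserved.

B -> D, G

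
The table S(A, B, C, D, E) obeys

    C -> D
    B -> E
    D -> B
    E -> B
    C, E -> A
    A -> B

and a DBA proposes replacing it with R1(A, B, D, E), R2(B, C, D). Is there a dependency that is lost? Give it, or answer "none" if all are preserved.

Check C, E → A: no single fragment contains all of {A, C, E}, and the restricted closure of {C, E} across the fragments never reaches {A}.
C → D is preserved.
B → E is preserved.
D → B is preserved.
E → B is preserved.
A → B is preserved.

C, E -> A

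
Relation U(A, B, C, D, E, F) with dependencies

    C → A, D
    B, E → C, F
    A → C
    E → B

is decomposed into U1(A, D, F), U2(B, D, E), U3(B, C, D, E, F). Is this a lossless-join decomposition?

No

Chase test. Columns are A, B, C, D, E, F; row i has aⱼ where attribute j ∈ Ui, else bᵢⱼ.
Initial tableau (one row per fragment):
  row 1: a1 b12 b13 a4 b15 a6
  row 2: b21 a2 b23 a4 a5 b26
  row 3: b31 a2 a3 a4 a5 a6
Rows 2 and 3 agree on B, E; apply B, E→C, F and equate their C, F entries.
Rows 2 and 3 agree on C; apply C→A, D and equate their A, D entries.
No row becomes fully distinguished — the join is lossy.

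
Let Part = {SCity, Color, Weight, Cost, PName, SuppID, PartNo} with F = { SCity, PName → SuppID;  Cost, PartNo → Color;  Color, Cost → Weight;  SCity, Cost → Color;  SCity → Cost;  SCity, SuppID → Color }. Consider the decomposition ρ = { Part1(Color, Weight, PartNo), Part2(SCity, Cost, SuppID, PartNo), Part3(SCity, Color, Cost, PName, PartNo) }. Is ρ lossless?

No

Chase test. Columns are SCity, Color, Weight, Cost, PName, SuppID, PartNo; row i has aⱼ where attribute j ∈ Parti, else bᵢⱼ.
Initial tableau (one row per fragment):
  row 1: b11 a2 a3 b14 b15 b16 a7
  row 2: a1 b22 b23 a4 b25 a6 a7
  row 3: a1 a2 b33 a4 a5 b36 a7
Rows 2 and 3 agree on Cost, PartNo; apply Cost, PartNo→Color and equate their Color entries.
Rows 2 and 3 agree on Color, Cost; apply Color, Cost→Weight and equate their Weight entries.
No row becomes fully distinguished — the join is lossy.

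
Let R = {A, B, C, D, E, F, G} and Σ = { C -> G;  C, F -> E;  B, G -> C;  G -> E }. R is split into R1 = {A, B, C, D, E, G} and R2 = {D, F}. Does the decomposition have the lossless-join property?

No

Common attributes: R1 ∩ R2 = {D}.
No dependency enlarges {D}, so (D)⁺ = {D}.
The closure contains neither all of R1 = {A, B, C, D, E, G} nor all of R2 = {D, F}, so the common attributes are not a superkey of either fragment. The join is lossy.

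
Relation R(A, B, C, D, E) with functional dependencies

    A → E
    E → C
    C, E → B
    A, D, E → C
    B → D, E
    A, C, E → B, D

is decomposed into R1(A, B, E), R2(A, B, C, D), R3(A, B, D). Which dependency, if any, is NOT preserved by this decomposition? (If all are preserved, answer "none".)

none

A → E lies within R1.
E → C: restricted closure across fragments reaches C.
C, E → B: restricted closure across fragments reaches B.
A, D, E → C: restricted closure across fragments reaches C.
B → D, E: restricted closure across fragments reaches D, E.
A, C, E → B, D: restricted closure across fragments reaches B, D.
Every dependency is enforceable on the fragments, so the decomposition is dependency-preserving.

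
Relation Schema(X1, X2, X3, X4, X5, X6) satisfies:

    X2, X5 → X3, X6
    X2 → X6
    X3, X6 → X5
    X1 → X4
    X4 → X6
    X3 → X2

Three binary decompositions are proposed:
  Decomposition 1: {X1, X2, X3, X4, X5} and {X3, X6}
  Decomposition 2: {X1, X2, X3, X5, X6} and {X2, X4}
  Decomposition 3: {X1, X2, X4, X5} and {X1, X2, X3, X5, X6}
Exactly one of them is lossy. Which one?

Decomposition 1: common = {X3}, closure = {X2, X3, X5, X6} → lossless.
Decomposition 2: common = {X2}, closure = {X2, X6} → lossy.
Decomposition 3: common = {X1, X2, X5}, closure = {X1, X2, X3, X4, X5, X6} → lossless.

Decomposition 2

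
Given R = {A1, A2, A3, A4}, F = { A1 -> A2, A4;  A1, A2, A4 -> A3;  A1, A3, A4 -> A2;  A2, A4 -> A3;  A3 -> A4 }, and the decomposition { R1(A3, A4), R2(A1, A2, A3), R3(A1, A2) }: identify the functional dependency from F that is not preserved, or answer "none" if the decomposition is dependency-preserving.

A2, A4 -> A3

Check A2, A4 → A3: no single fragment contains all of {A2, A3, A4}, and the restricted closure of {A2, A4} across the fragments never reaches {A3}.
A1 → A2, A4 is preserved.
A1, A2, A4 → A3 is preserved.
A1, A3, A4 → A2 is preserved.
A3 → A4 is preserved.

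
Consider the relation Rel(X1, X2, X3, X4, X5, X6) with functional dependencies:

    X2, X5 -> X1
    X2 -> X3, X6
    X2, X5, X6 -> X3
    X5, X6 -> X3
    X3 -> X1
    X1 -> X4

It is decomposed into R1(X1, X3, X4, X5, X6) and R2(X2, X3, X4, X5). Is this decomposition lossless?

No

Common attributes: R1 ∩ R2 = {X3, X4, X5}.
Closure of {X3, X4, X5}: X3 → X1 applies, adding X1. So (X3, X4, X5)⁺ = {X1, X3, X4, X5}.
The closure contains neither all of R1 = {X1, X3, X4, X5, X6} nor all of R2 = {X2, X3, X4, X5}, so the common attributes are not a superkey of either fragment. The join is lossy.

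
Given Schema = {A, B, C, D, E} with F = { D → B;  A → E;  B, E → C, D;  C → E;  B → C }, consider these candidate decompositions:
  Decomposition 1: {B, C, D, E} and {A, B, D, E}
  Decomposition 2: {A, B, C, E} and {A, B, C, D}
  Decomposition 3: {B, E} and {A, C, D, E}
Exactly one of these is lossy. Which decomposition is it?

Decomposition 1: common = {B, D, E}, closure = {B, C, D, E} → lossless.
Decomposition 2: common = {A, B, C}, closure = {A, B, C, D, E} → lossless.
Decomposition 3: common = {E}, closure = {E} → lossy.

Decomposition 3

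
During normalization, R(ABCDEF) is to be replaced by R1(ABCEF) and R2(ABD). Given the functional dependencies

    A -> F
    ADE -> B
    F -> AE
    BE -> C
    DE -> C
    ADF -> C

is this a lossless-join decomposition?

Yes

Common attributes: R1 ∩ R2 = {AB}.
Closure of {AB}: A → F applies, adding F; F → AE applies, adding E; BE → C applies, adding C. So (AB)⁺ = {ABCEF}.
This closure contains every attribute of R1, so R1 ∩ R2 → R1. The join is lossless.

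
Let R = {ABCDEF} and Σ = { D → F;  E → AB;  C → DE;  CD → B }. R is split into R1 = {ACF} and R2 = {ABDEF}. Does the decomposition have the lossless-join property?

No

Common attributes: R1 ∩ R2 = {AF}.
No dependency enlarges {AF}, so (AF)⁺ = {AF}.
The closure contains neither all of R1 = {ACF} nor all of R2 = {ABDEF}, so the common attributes are not a superkey of either fragment. The join is lossy.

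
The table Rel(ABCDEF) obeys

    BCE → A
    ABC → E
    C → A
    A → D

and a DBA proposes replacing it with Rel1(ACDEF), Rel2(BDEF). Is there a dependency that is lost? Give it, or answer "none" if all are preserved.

Check ABC → E: no single fragment contains all of {ABCE}, and the restricted closure of {ABC} across the fragments never reaches {E}.
BCE → A is preserved.
C → A is preserved.
A → D is preserved.

ABC → E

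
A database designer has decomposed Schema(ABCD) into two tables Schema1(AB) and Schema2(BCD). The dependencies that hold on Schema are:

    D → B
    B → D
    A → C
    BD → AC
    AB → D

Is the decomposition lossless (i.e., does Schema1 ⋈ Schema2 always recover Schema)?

Yes

Common attributes: Schema1 ∩ Schema2 = {B}.
Closure of {B}: B → D applies, adding D; BD → AC applies, adding AC. So (B)⁺ = {ABCD}.
This closure contains every attribute of Schema1, so Schema1 ∩ Schema2 → Schema1. The join is lossless.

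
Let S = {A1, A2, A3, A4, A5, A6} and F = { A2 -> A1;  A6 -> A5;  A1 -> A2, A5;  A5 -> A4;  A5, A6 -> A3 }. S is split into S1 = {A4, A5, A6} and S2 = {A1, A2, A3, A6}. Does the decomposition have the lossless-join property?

Yes

Common attributes: S1 ∩ S2 = {A6}.
Closure of {A6}: A6 → A5 applies, adding A5; A5 → A4 applies, adding A4; A5, A6 → A3 applies, adding A3. So (A6)⁺ = {A3, A4, A5, A6}.
This closure contains every attribute of S1, so S1 ∩ S2 → S1. The join is lossless.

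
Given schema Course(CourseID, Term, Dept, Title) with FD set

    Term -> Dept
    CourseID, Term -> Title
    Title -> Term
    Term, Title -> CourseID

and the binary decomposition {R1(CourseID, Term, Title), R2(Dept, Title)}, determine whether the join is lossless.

Yes

Common attributes: R1 ∩ R2 = {Title}.
Closure of {Title}: Title → Term applies, adding Term; Term, Title → CourseID applies, adding CourseID; Term → Dept applies, adding Dept. So (Title)⁺ = {CourseID, Term, Dept, Title}.
This closure contains every attribute of R1, so R1 ∩ R2 → R1. The join is lossless.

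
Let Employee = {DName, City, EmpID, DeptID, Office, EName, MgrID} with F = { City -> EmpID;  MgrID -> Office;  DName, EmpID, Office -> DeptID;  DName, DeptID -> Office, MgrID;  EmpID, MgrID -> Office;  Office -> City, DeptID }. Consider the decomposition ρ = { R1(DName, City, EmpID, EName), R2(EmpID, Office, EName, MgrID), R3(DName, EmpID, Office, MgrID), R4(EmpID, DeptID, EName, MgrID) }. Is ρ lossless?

Chase test. Columns are DName, City, EmpID, DeptID, Office, EName, MgrID; row i has aⱼ where attribute j ∈ Ri, else bᵢⱼ.
Initial tableau (one row per fragment):
  row 1: a1 a2 a3 b14 b15 a6 b17
  row 2: b21 b22 a3 b24 a5 a6 a7
  row 3: a1 b32 a3 b34 a5 b36 a7
  row 4: b41 b42 a3 a4 b45 a6 a7
Rows 2 and 4 agree on MgrID; apply MgrID→Office and equate their Office entries.
Rows 2 and 3 agree on Office; apply Office→City, DeptID and equate their City, DeptID entries.
Rows 2 and 4 agree on Office; apply Office→City, DeptID and equate their City, DeptID entries.
No row becomes fully distinguished — the join is lossy.

No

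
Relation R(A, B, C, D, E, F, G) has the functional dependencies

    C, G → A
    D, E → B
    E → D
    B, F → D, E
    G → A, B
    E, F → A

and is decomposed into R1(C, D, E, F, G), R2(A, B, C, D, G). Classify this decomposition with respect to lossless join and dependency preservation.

lossless but not dependency-preserving

Lossless test: (C, D, G)⁺ = {A, B, C, D, G}, which contains all of one fragment — lossless.
Dependency preservation: the restricted closure of {D, E} across the fragments never reaches {B}, so D, E → B cannot be enforced without a join — not preserved.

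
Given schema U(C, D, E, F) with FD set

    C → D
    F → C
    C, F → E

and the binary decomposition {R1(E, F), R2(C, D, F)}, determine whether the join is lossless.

Common attributes: R1 ∩ R2 = {F}.
Closure of {F}: F → C applies, adding C; C, F → E applies, adding E; C → D applies, adding D. So (F)⁺ = {C, D, E, F}.
This closure contains every attribute of R1, so R1 ∩ R2 → R1. The join is lossless.

Yes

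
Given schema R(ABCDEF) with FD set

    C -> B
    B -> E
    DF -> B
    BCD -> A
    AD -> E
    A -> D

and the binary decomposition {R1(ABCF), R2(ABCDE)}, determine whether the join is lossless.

Yes

Common attributes: R1 ∩ R2 = {ABC}.
Closure of {ABC}: B → E applies, adding E; A → D applies, adding D. So (ABC)⁺ = {ABCDE}.
This closure contains every attribute of R2, so R1 ∩ R2 → R2. The join is lossless.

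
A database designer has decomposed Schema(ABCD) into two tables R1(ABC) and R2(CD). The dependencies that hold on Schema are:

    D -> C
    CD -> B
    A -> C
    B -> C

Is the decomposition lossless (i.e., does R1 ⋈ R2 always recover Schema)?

Common attributes: R1 ∩ R2 = {C}.
No dependency enlarges {C}, so (C)⁺ = {C}.
The closure contains neither all of R1 = {ABC} nor all of R2 = {CD}, so the common attributes are not a superkey of either fragment. The join is lossy.

No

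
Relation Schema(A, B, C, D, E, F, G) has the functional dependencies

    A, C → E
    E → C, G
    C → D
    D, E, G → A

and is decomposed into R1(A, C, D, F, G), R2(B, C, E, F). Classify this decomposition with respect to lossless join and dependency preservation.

Lossless test: (C, F)⁺ = {C, D, F}, which is a superkey of neither fragment — lossy.
Dependency preservation: the restricted closure of {A, C} across the fragments never reaches {E}, so A, C → E cannot be enforced without a join — not preserved.

lossy and not dependency-preserving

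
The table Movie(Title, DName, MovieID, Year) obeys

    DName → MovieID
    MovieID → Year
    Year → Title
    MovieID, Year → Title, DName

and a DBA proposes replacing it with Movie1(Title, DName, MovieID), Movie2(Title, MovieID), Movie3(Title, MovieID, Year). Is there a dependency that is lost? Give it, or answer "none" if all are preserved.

DName → MovieID lies within Movie1.
MovieID → Year lies within Movie3.
Year → Title lies within Movie3.
MovieID, Year → Title, DName: restricted closure across fragments reaches Title, DName.
Every dependency is enforceable on the fragments, so the decomposition is dependency-preserving.

none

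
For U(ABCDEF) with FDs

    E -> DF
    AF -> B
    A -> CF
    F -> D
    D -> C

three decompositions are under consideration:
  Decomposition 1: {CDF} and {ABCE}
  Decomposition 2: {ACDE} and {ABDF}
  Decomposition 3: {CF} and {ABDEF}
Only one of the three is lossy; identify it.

Decomposition 1

Decomposition 1: common = {C}, closure = {C} → lossy.
Decomposition 2: common = {AD}, closure = {ABCDF} → lossless.
Decomposition 3: common = {F}, closure = {CDF} → lossless.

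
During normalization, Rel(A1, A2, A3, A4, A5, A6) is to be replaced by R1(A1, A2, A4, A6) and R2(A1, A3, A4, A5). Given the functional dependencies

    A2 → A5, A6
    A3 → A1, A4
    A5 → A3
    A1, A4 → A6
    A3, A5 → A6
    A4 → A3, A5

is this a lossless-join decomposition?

Common attributes: R1 ∩ R2 = {A1, A4}.
Closure of {A1, A4}: A1, A4 → A6 applies, adding A6; A4 → A3, A5 applies, adding A3, A5. So (A1, A4)⁺ = {A1, A3, A4, A5, A6}.
This closure contains every attribute of R2, so R1 ∩ R2 → R2. The join is lossless.

Yes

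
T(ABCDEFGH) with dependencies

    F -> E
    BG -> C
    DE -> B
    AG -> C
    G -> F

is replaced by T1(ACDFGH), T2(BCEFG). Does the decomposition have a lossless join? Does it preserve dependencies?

Lossless test: (CFG)⁺ = {CEFG}, which is a superkey of neither fragment — lossy.
Dependency preservation: the restricted closure of {DE} across the fragments never reaches {B}, so DE → B cannot be enforced without a join — not preserved.

lossy and not dependency-preserving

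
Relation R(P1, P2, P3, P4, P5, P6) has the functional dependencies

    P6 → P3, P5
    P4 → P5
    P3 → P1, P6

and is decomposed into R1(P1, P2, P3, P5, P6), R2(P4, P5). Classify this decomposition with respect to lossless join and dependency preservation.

Lossless test: (P5)⁺ = {P5}, which is a superkey of neither fragment — lossy.
Dependency preservation: every FD's attributes lie within a single fragment, so each can be enforced locally — preserved.

lossy but dependency-preserving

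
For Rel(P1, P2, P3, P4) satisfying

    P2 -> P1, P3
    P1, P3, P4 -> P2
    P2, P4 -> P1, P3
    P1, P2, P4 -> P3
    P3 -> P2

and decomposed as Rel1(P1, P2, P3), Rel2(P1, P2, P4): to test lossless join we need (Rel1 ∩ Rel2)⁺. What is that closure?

Rel1 ∩ Rel2 = {P1, P2}.
P2 → P1, P3 applies, adding P3
Closure: {P1, P2, P3}.

P1, P2, P3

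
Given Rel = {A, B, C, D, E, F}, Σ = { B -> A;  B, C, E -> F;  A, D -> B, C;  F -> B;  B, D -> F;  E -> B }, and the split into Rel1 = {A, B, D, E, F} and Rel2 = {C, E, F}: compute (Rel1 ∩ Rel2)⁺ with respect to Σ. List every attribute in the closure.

Rel1 ∩ Rel2 = {E, F}.
F → B applies, adding B
B → A applies, adding A
Closure: {A, B, E, F}.

A, B, E, F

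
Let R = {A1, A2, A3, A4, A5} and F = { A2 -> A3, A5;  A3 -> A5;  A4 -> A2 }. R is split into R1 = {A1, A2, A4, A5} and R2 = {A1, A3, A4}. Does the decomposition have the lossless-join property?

Yes

Common attributes: R1 ∩ R2 = {A1, A4}.
Closure of {A1, A4}: A4 → A2 applies, adding A2; A2 → A3, A5 applies, adding A3, A5. So (A1, A4)⁺ = {A1, A2, A3, A4, A5}.
This closure contains every attribute of R1, so R1 ∩ R2 → R1. The join is lossless.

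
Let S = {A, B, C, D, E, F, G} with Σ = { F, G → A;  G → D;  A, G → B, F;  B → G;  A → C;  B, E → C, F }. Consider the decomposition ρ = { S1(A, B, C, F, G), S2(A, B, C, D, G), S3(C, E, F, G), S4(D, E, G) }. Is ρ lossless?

Chase test. Columns are A, B, C, D, E, F, G; row i has aⱼ where attribute j ∈ Si, else bᵢⱼ.
Initial tableau (one row per fragment):
  row 1: a1 a2 a3 b14 b15 a6 a7
  row 2: a1 a2 a3 a4 b25 b26 a7
  row 3: b31 b32 a3 b34 a5 a6 a7
  row 4: b41 b42 b43 a4 a5 b46 a7
Rows 1 and 3 agree on F, G; apply F, G→A and equate their A entries.
Rows 1 and 2 agree on G; apply G→D and equate their D entries.
Rows 1 and 3 agree on G; apply G→D and equate their D entries.
Rows 1 and 2 agree on A, G; apply A, G→B, F and equate their B, F entries.
Rows 1 and 3 agree on A, G; apply A, G→B, F and equate their B, F entries.
Row 3 is now all distinguished symbols — the join is lossless.

Yes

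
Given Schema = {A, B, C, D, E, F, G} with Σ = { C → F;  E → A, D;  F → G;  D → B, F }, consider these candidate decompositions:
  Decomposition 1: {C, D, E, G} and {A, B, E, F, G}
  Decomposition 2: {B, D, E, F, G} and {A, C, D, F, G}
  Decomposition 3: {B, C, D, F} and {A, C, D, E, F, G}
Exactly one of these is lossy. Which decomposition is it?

Decomposition 1: common = {E, G}, closure = {A, B, D, E, F, G} → lossless.
Decomposition 2: common = {D, F, G}, closure = {B, D, F, G} → lossy.
Decomposition 3: common = {C, D, F}, closure = {B, C, D, F, G} → lossless.

Decomposition 2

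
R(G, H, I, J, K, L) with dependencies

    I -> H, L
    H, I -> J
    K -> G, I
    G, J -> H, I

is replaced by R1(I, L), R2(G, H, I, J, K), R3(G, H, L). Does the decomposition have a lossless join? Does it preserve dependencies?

Lossless test (chase): Rows 1 and 2 agree on I; apply I→H, L and equate their H, L entries. Rows 1 and 2 agree on H, I; apply H, I→J and equate their J entries. Row 2 is now all distinguished symbols — the join is lossless.
Dependency preservation: I → H, L is not contained in any single fragment, but the restricted closure of its left-hand side across the fragments still reaches the right-hand side; the remaining FDs each lie inside some fragment. All dependencies are preserved.

lossless and dependency-preserving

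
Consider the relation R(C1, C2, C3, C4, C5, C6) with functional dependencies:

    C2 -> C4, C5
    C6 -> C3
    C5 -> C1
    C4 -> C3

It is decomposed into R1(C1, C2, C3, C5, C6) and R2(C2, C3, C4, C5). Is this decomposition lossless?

Yes

Common attributes: R1 ∩ R2 = {C2, C3, C5}.
Closure of {C2, C3, C5}: C2 → C4, C5 applies, adding C4; C5 → C1 applies, adding C1. So (C2, C3, C5)⁺ = {C1, C2, C3, C4, C5}.
This closure contains every attribute of R2, so R1 ∩ R2 → R2. The join is lossless.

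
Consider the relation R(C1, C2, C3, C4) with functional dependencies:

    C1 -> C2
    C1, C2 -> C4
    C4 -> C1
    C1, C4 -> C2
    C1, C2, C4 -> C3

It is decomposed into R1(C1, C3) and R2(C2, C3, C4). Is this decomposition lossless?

No

Common attributes: R1 ∩ R2 = {C3}.
No dependency enlarges {C3}, so (C3)⁺ = {C3}.
The closure contains neither all of R1 = {C1, C3} nor all of R2 = {C2, C3, C4}, so the common attributes are not a superkey of either fragment. The join is lossy.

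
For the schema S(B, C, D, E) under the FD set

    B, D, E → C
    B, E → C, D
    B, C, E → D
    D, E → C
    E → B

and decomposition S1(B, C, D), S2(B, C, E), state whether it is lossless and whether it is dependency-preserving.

Lossless test: (B, C)⁺ = {B, C}, which is a superkey of neither fragment — lossy.
Dependency preservation: the restricted closure of {B, E} across the fragments never reaches {C, D}, so B, E → C, D cannot be enforced without a join — not preserved.

lossy and not dependency-preserving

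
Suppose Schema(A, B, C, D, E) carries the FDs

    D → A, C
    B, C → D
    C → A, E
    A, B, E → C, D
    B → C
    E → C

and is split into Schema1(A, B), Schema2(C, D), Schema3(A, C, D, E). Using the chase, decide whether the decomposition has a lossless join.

Chase test. Columns are A, B, C, D, E; row i has aⱼ where attribute j ∈ Schemai, else bᵢⱼ.
Initial tableau (one row per fragment):
  row 1: a1 a2 b13 b14 b15
  row 2: b21 b22 a3 a4 b25
  row 3: a1 b32 a3 a4 a5
Rows 2 and 3 agree on D; apply D→A, C and equate their A, C entries.
Rows 2 and 3 agree on C; apply C→A, E and equate their A, E entries.
No row becomes fully distinguished — the join is lossy.

No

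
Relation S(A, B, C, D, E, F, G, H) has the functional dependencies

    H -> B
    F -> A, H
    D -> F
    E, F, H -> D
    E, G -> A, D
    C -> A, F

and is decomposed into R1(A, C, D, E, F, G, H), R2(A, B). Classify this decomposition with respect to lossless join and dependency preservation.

Lossless test: (A)⁺ = {A}, which is a superkey of neither fragment — lossy.
Dependency preservation: the restricted closure of {H} across the fragments never reaches {B}, so H → B cannot be enforced without a join — not preserved.

lossy and not dependency-preserving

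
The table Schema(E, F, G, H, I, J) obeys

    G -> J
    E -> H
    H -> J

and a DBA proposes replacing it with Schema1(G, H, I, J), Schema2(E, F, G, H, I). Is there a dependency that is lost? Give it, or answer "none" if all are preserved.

none

G → J lies within Schema1.
E → H lies within Schema2.
H → J lies within Schema1.
Every dependency is enforceable on the fragments, so the decomposition is dependency-preserving.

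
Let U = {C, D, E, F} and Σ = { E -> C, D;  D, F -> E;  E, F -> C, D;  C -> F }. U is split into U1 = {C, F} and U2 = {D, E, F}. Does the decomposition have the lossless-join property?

Common attributes: U1 ∩ U2 = {F}.
No dependency enlarges {F}, so (F)⁺ = {F}.
The closure contains neither all of U1 = {C, F} nor all of U2 = {D, E, F}, so the common attributes are not a superkey of either fragment. The join is lossy.

No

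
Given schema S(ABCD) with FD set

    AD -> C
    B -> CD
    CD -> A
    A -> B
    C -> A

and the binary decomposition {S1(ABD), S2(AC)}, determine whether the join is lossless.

Yes

Common attributes: S1 ∩ S2 = {A}.
Closure of {A}: A → B applies, adding B; B → CD applies, adding CD. So (A)⁺ = {ABCD}.
This closure contains every attribute of S1, so S1 ∩ S2 → S1. The join is lossless.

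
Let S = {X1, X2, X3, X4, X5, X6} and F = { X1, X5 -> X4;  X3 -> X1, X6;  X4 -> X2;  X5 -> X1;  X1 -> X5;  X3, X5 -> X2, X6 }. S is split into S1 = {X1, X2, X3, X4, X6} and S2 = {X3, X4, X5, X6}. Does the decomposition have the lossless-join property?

Common attributes: S1 ∩ S2 = {X3, X4, X6}.
Closure of {X3, X4, X6}: X3 → X1, X6 applies, adding X1; X4 → X2 applies, adding X2; X1 → X5 applies, adding X5. So (X3, X4, X6)⁺ = {X1, X2, X3, X4, X5, X6}.
This closure contains every attribute of S1, so S1 ∩ S2 → S1. The join is lossless.

Yes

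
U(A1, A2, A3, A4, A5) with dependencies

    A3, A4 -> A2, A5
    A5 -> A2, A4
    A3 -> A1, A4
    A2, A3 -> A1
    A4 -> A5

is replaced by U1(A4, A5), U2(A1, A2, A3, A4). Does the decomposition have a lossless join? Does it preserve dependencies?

Lossless test: (A4)⁺ = {A2, A4, A5}, which contains all of one fragment — lossless.
Dependency preservation: A3, A4 → A2, A5; A5 → A2, A4 are not contained in any single fragment, but the restricted closure of each left-hand side across the fragments still reaches the right-hand side; the remaining FDs each lie inside some fragment. All dependencies are preserved.

lossless and dependency-preserving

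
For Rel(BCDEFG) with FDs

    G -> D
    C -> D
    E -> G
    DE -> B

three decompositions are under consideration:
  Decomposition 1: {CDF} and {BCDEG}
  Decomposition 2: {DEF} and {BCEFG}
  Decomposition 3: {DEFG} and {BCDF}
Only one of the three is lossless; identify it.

Decomposition 1: common = {CD}, closure = {CD} → lossy.
Decomposition 2: common = {EF}, closure = {BDEFG} → lossless.
Decomposition 3: common = {DF}, closure = {DF} → lossy.

Decomposition 2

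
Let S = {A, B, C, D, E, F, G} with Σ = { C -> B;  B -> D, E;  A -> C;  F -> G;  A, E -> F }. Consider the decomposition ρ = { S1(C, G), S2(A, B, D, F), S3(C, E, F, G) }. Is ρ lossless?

No

Chase test. Columns are A, B, C, D, E, F, G; row i has aⱼ where attribute j ∈ Si, else bᵢⱼ.
Initial tableau (one row per fragment):
  row 1: b11 b12 a3 b14 b15 b16 a7
  row 2: a1 a2 b23 a4 b25 a6 b27
  row 3: b31 b32 a3 b34 a5 a6 a7
Rows 1 and 3 agree on C; apply C→B and equate their B entries.
Rows 1 and 3 agree on B; apply B→D, E and equate their D, E entries.
Rows 2 and 3 agree on F; apply F→G and equate their G entries.
No row becomes fully distinguished — the join is lossy.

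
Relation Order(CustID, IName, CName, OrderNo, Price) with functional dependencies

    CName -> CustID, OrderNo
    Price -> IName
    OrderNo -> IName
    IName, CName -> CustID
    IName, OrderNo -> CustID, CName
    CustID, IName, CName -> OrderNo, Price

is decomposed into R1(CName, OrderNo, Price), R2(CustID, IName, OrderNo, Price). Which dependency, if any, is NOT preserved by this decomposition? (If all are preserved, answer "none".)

none

CName → CustID, OrderNo: restricted closure across fragments reaches CustID, OrderNo.
Price → IName lies within R2.
OrderNo → IName lies within R2.
IName, CName → CustID: restricted closure across fragments reaches CustID.
IName, OrderNo → CustID, CName: restricted closure across fragments reaches CustID, CName.
CustID, IName, CName → OrderNo, Price: restricted closure across fragments reaches OrderNo, Price.
Every dependency is enforceable on the fragments, so the decomposition is dependency-preserving.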